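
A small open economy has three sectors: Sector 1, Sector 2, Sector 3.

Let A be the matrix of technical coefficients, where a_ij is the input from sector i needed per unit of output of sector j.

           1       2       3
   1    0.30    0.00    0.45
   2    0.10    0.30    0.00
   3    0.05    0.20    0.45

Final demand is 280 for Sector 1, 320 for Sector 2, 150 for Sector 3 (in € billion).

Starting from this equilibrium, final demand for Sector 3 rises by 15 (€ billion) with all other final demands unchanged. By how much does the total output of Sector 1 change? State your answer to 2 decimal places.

I − A =
  [   0.70     0.00    -0.45]
  [  -0.10     0.70     0.00]
  [  -0.05    -0.20     0.55]
Cofactors of I−A, C_ij = (−1)^(i+j)·(minor ij) (rows/columns in the sector order above):
  C_11 = (0.70)(0.55) − (0.00)(-0.20) = 0.3850
  C_12 = −[(-0.10)(0.55) − (0.00)(-0.05)] = 0.0550
  C_13 = (-0.10)(-0.20) − (0.70)(-0.05) = 0.0550
  C_21 = −[(0.00)(0.55) − (-0.45)(-0.20)] = 0.0900
  C_22 = (0.70)(0.55) − (-0.45)(-0.05) = 0.3625
  C_23 = −[(0.70)(-0.20) − (0.00)(-0.05)] = 0.1400
  C_31 = (0.00)(0.00) − (-0.45)(0.70) = 0.3150
  C_32 = −[(0.70)(0.00) − (-0.45)(-0.10)] = 0.0450
  C_33 = (0.70)(0.70) − (0.00)(-0.10) = 0.4900
det(I−A) = Σ_j (I−A)_1j·C_1j = (0.70)(0.3850) + (0.00)(0.0550) + (-0.45)(0.0550) = 0.24475
adj(I−A) = Cᵀ =
  [ 0.3850   0.0900   0.3150]
  [ 0.0550   0.3625   0.0450]
  [ 0.0550   0.1400   0.4900]
(I − A)⁻¹ = adj(I−A) / det(I−A) ≈
  [   1.5730     0.3677     1.2870]
  [   0.2247     1.4811     0.1839]
  [   0.2247     0.5720     2.0020]
Δx = (I − A)⁻¹ Δd with Δd having +15 in the Sector 3 component and 0 elsewhere.
So Δx_1 = L_13 · (+15), where L_13 = adj(I−A)_13 / det(I−A) = 0.3150 / 0.24475.
Δx_1 = 0.3150 × (+15) / 0.24475 = 4.725 / 0.24475 ≈ 19.31.

Δx_1 = 19.31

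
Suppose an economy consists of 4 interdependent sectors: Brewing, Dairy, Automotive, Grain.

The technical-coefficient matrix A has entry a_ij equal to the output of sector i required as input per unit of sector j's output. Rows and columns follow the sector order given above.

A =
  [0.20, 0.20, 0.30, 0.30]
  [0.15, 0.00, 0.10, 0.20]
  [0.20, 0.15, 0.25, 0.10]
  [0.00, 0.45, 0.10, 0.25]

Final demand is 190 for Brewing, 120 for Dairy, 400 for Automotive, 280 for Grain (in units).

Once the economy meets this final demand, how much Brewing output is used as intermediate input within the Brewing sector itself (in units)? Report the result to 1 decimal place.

z_BB = 217.5

I − A =
  [   0.80    -0.20    -0.30    -0.30]
  [  -0.15     1.00    -0.10    -0.20]
  [  -0.20    -0.15     0.75    -0.10]
  [   0.00    -0.45    -0.10     0.75]
Compute the cofactors C_ij = (−1)^(i+j)·(3×3 minor ij) of I−A; the adjugate is their transpose:
adj(I−A) = Cᵀ =
  [ 0.466250   0.263500   0.260500   0.291500]
  [ 0.101875   0.391000   0.114250   0.160250]
  [ 0.155625   0.183000   0.485250   0.175750]
  [ 0.081875   0.259000   0.133250   0.494750]
det(I−A) = Σ_j (I−A)_1j·C_1j = (0.80)(0.466250) + (-0.20)(0.101875) + (-0.30)(0.155625) + (-0.30)(0.081875) = 0.281375
(I − A)⁻¹ = adj(I−A) / det(I−A) ≈
  [   1.6570     0.9365     0.9258     1.0360]
  [   0.3621     1.3896     0.4060     0.5695]
  [   0.5531     0.6504     1.7246     0.6246]
  [   0.2910     0.9205     0.4736     1.7583]
First solve x = (I − A)⁻¹ d = adj(I−A)·d / det(I−A); in particular x_B = (0.466250·190 + 0.263500·120 + 0.260500·400 + 0.291500·280) / 0.281375 = 306.0275 / 0.281375 ≈ 1087.614.
Intermediate flow from B to B: z_BB = a_BB · x_B = 0.20 × 306.0275 / 0.281375 = 61.2055 / 0.281375 ≈ 217.5.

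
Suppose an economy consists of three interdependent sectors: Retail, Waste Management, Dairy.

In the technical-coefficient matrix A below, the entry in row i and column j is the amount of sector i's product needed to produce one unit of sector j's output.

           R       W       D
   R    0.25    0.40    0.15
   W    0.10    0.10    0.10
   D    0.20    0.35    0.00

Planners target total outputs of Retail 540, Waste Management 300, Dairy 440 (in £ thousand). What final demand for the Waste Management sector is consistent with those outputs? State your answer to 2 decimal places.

I − A =
  [   0.75    -0.40    -0.15]
  [  -0.10     0.90    -0.10]
  [  -0.20    -0.35     1.00]
d = (I − A) x:
  d_R = (+0.75)·540 + (-0.40)·300 + (-0.15)·440 = 219.00
  d_W = (-0.10)·540 + (+0.90)·300 + (-0.10)·440 = 172.00
  d_D = (-0.20)·540 + (-0.35)·300 + (+1.00)·440 = 227.00

d_W = 172.00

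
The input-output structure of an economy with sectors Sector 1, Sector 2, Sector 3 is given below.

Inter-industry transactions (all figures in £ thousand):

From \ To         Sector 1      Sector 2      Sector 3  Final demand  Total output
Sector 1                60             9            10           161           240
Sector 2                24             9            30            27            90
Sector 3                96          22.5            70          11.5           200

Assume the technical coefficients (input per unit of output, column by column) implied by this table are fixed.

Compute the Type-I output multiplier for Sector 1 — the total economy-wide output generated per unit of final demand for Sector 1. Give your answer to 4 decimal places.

Technical coefficients a_ij = z_ij / X_j:
  a_11 = 60/240 = 0.25, a_21 = 24/240 = 0.10, a_31 = 96/240 = 0.40
  a_12 = 9/90 = 0.10, a_22 = 9/90 = 0.10, a_32 = 22.5/90 = 0.25
  a_13 = 10/200 = 0.05, a_23 = 30/200 = 0.15, a_33 = 70/200 = 0.35
I − A =
  [   0.75    -0.10    -0.05]
  [  -0.10     0.90    -0.15]
  [  -0.40    -0.25     0.65]
Cofactors of I−A, C_ij = (−1)^(i+j)·(minor ij) (rows/columns in the sector order above):
  C_11 = (0.90)(0.65) − (-0.15)(-0.25) = 0.5475
  C_12 = −[(-0.10)(0.65) − (-0.15)(-0.40)] = 0.1250
  C_13 = (-0.10)(-0.25) − (0.90)(-0.40) = 0.3850
  C_21 = −[(-0.10)(0.65) − (-0.05)(-0.25)] = 0.0775
  C_22 = (0.75)(0.65) − (-0.05)(-0.40) = 0.4675
  C_23 = −[(0.75)(-0.25) − (-0.10)(-0.40)] = 0.2275
  C_31 = (-0.10)(-0.15) − (-0.05)(0.90) = 0.0600
  C_32 = −[(0.75)(-0.15) − (-0.05)(-0.10)] = 0.1175
  C_33 = (0.75)(0.90) − (-0.10)(-0.10) = 0.6650
det(I−A) = Σ_j (I−A)_1j·C_1j = (0.75)(0.5475) + (-0.10)(0.1250) + (-0.05)(0.3850) = 0.378875
adj(I−A) = Cᵀ =
  [ 0.5475   0.0775   0.0600]
  [ 0.1250   0.4675   0.1175]
  [ 0.3850   0.2275   0.6650]
(I − A)⁻¹ = adj(I−A) / det(I−A) ≈
  [   1.44507     0.20455     0.15836]
  [   0.32992     1.23392     0.31013]
  [   1.01617     0.60046     1.75520]
The output multiplier for sector j is the column-j sum of the Leontief inverse (I − A)⁻¹ = adj(I−A) / det(I−A).
Column 1 of adj(I−A): (0.5475, 0.1250, 0.3850); det(I−A) = 0.378875.
m_1 = (0.5475 + 0.1250 + 0.3850) / 0.378875 = 1.0575 / 0.378875 ≈ 2.7912.

m_1 = 2.7912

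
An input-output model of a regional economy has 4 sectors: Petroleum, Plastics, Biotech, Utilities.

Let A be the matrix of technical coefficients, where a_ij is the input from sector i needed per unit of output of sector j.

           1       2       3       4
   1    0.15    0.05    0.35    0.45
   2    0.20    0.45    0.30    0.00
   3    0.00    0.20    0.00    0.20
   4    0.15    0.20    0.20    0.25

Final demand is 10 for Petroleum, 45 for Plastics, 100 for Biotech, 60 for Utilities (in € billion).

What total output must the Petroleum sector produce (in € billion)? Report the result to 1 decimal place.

x_1 = 255.8

I − A =
  [   0.85    -0.05    -0.35    -0.45]
  [  -0.20     0.55    -0.30     0.00]
  [   0.00    -0.20     1.00    -0.20]
  [  -0.15    -0.20    -0.20     0.75]
Compute the cofactors C_ij = (−1)^(i+j)·(3×3 minor ij) of I−A; the adjugate is their transpose:
adj(I−A) = Cᵀ =
  [ 0.333500   0.210000   0.232125   0.262000]
  [ 0.151000   0.525500   0.241500   0.155000]
  [ 0.054500   0.149500   0.288000   0.109500]
  [ 0.121500   0.222000   0.187625   0.392500]
det(I−A) = Σ_j (I−A)_1j·C_1j = (0.85)(0.333500) + (-0.05)(0.151000) + (-0.35)(0.054500) + (-0.45)(0.121500) = 0.202175
(I − A)⁻¹ = adj(I−A) / det(I−A) ≈
  [   1.6496     1.0387     1.1481     1.2959]
  [   0.7469     2.5992     1.1945     0.7667]
  [   0.2696     0.7395     1.4245     0.5416]
  [   0.6010     1.0981     0.9280     1.9414]
x = (I − A)⁻¹ d = adj(I−A)·d / det(I−A), with det(I−A) = 0.202175:
  x_1 = (0.333500·10 + 0.210000·45 + 0.232125·100 + 0.262000·60) / 0.202175 = 51.7175 / 0.202175 ≈ 255.8
  x_2 = (0.151000·10 + 0.525500·45 + 0.241500·100 + 0.155000·60) / 0.202175 = 58.6075 / 0.202175 ≈ 289.9
  x_3 = (0.054500·10 + 0.149500·45 + 0.288000·100 + 0.109500·60) / 0.202175 = 42.6425 / 0.202175 ≈ 210.9
  x_4 = (0.121500·10 + 0.222000·45 + 0.187625·100 + 0.392500·60) / 0.202175 = 53.5175 / 0.202175 ≈ 264.7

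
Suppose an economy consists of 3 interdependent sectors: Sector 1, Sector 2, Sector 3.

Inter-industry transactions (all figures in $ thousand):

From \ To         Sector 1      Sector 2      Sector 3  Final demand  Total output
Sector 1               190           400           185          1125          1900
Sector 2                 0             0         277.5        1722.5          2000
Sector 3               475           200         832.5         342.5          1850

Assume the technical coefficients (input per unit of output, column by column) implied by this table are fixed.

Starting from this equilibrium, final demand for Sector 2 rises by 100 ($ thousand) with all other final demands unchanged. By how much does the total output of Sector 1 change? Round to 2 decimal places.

Technical coefficients a_ij = z_ij / X_j:
  a_11 = 190/1900 = 0.10, a_21 = 0/1900 = 0.00, a_31 = 475/1900 = 0.25
  a_12 = 400/2000 = 0.20, a_22 = 0/2000 = 0.00, a_32 = 200/2000 = 0.10
  a_13 = 185/1850 = 0.10, a_23 = 277.5/1850 = 0.15, a_33 = 832.5/1850 = 0.45
I − A =
  [   0.90    -0.20    -0.10]
  [   0.00     1.00    -0.15]
  [  -0.25    -0.10     0.55]
Cofactors of I−A, C_ij = (−1)^(i+j)·(minor ij) (rows/columns in the sector order above):
  C_11 = (1.00)(0.55) − (-0.15)(-0.10) = 0.5350
  C_12 = −[(0.00)(0.55) − (-0.15)(-0.25)] = 0.0375
  C_13 = (0.00)(-0.10) − (1.00)(-0.25) = 0.2500
  C_21 = −[(-0.20)(0.55) − (-0.10)(-0.10)] = 0.1200
  C_22 = (0.90)(0.55) − (-0.10)(-0.25) = 0.4700
  C_23 = −[(0.90)(-0.10) − (-0.20)(-0.25)] = 0.1400
  C_31 = (-0.20)(-0.15) − (-0.10)(1.00) = 0.1300
  C_32 = −[(0.90)(-0.15) − (-0.10)(0.00)] = 0.1350
  C_33 = (0.90)(1.00) − (-0.20)(0.00) = 0.9000
det(I−A) = Σ_j (I−A)_1j·C_1j = (0.90)(0.5350) + (-0.20)(0.0375) + (-0.10)(0.2500) = 0.4490
adj(I−A) = Cᵀ =
  [ 0.5350   0.1200   0.1300]
  [ 0.0375   0.4700   0.1350]
  [ 0.2500   0.1400   0.9000]
(I − A)⁻¹ = adj(I−A) / det(I−A) ≈
  [   1.1915     0.2673     0.2895]
  [   0.0835     1.0468     0.3007]
  [   0.5568     0.3118     2.0045]
Δx = (I − A)⁻¹ Δd with Δd having +100 in the Sector 2 component and 0 elsewhere.
So Δx_1 = L_12 · (+100), where L_12 = adj(I−A)_12 / det(I−A) = 0.1200 / 0.4490.
Δx_1 = 0.1200 × (+100) / 0.4490 = 12.00 / 0.4490 ≈ 26.73.

Δx_1 = 26.73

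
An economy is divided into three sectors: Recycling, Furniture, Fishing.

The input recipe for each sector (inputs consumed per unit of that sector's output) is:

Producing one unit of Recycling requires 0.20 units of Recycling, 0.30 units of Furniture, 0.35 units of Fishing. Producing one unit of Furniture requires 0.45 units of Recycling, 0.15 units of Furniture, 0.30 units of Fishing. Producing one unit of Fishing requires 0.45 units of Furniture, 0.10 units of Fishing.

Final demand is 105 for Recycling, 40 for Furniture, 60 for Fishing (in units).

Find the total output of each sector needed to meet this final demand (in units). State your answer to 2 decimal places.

I − A =
  [   0.80    -0.45     0.00]
  [  -0.30     0.85    -0.45]
  [  -0.35    -0.30     0.90]
Cofactors of I−A, C_ij = (−1)^(i+j)·(minor ij) (rows/columns in the sector order above):
  C_11 = (0.85)(0.90) − (-0.45)(-0.30) = 0.6300
  C_12 = −[(-0.30)(0.90) − (-0.45)(-0.35)] = 0.4275
  C_13 = (-0.30)(-0.30) − (0.85)(-0.35) = 0.3875
  C_21 = −[(-0.45)(0.90) − (0.00)(-0.30)] = 0.4050
  C_22 = (0.80)(0.90) − (0.00)(-0.35) = 0.7200
  C_23 = −[(0.80)(-0.30) − (-0.45)(-0.35)] = 0.3975
  C_31 = (-0.45)(-0.45) − (0.00)(0.85) = 0.2025
  C_32 = −[(0.80)(-0.45) − (0.00)(-0.30)] = 0.3600
  C_33 = (0.80)(0.85) − (-0.45)(-0.30) = 0.5450
det(I−A) = Σ_j (I−A)_1j·C_1j = (0.80)(0.6300) + (-0.45)(0.4275) + (0.00)(0.3875) = 0.311625
adj(I−A) = Cᵀ =
  [ 0.6300   0.4050   0.2025]
  [ 0.4275   0.7200   0.3600]
  [ 0.3875   0.3975   0.5450]
(I − A)⁻¹ = adj(I−A) / det(I−A) ≈
  [   2.0217     1.2996     0.6498]
  [   1.3718     2.3105     1.1552]
  [   1.2435     1.2756     1.7489]
x = (I − A)⁻¹ d = adj(I−A)·d / det(I−A), with det(I−A) = 0.311625:
  x_1 = (0.6300·105 + 0.4050·40 + 0.2025·60) / 0.311625 = 94.50 / 0.311625 ≈ 303.25
  x_2 = (0.4275·105 + 0.7200·40 + 0.3600·60) / 0.311625 = 95.2875 / 0.311625 ≈ 305.78
  x_3 = (0.3875·105 + 0.3975·40 + 0.5450·60) / 0.311625 = 89.2875 / 0.311625 ≈ 286.52

x_1 = 303.25, x_2 = 305.78, x_3 = 286.52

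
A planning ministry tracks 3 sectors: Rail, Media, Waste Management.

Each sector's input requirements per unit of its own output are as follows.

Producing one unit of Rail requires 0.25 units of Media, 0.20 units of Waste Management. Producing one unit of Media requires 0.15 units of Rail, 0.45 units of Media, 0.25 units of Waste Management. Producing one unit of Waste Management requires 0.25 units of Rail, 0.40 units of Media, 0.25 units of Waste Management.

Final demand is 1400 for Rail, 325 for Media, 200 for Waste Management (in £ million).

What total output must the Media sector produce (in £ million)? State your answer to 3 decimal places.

x_2 = 3029.444

I − A =
  [   1.00    -0.15    -0.25]
  [  -0.25     0.55    -0.40]
  [  -0.20    -0.25     0.75]
Cofactors of I−A, C_ij = (−1)^(i+j)·(minor ij) (rows/columns in the sector order above):
  C_11 = (0.55)(0.75) − (-0.40)(-0.25) = 0.3125
  C_12 = −[(-0.25)(0.75) − (-0.40)(-0.20)] = 0.2675
  C_13 = (-0.25)(-0.25) − (0.55)(-0.20) = 0.1725
  C_21 = −[(-0.15)(0.75) − (-0.25)(-0.25)] = 0.1750
  C_22 = (1.00)(0.75) − (-0.25)(-0.20) = 0.7000
  C_23 = −[(1.00)(-0.25) − (-0.15)(-0.20)] = 0.2800
  C_31 = (-0.15)(-0.40) − (-0.25)(0.55) = 0.1975
  C_32 = −[(1.00)(-0.40) − (-0.25)(-0.25)] = 0.4625
  C_33 = (1.00)(0.55) − (-0.15)(-0.25) = 0.5125
det(I−A) = Σ_j (I−A)_1j·C_1j = (1.00)(0.3125) + (-0.15)(0.2675) + (-0.25)(0.1725) = 0.22925
adj(I−A) = Cᵀ =
  [ 0.3125   0.1750   0.1975]
  [ 0.2675   0.7000   0.4625]
  [ 0.1725   0.2800   0.5125]
(I − A)⁻¹ = adj(I−A) / det(I−A) ≈
  [   1.3631     0.7634     0.8615]
  [   1.1668     3.0534     2.0174]
  [   0.7525     1.2214     2.2356]
x = (I − A)⁻¹ d = adj(I−A)·d / det(I−A), with det(I−A) = 0.22925:
  x_1 = (0.3125·1400 + 0.1750·325 + 0.1975·200) / 0.22925 = 533.875 / 0.22925 ≈ 2328.790
  x_2 = (0.2675·1400 + 0.7000·325 + 0.4625·200) / 0.22925 = 694.50 / 0.22925 ≈ 3029.444
  x_3 = (0.1725·1400 + 0.2800·325 + 0.5125·200) / 0.22925 = 435.00 / 0.22925 ≈ 1897.492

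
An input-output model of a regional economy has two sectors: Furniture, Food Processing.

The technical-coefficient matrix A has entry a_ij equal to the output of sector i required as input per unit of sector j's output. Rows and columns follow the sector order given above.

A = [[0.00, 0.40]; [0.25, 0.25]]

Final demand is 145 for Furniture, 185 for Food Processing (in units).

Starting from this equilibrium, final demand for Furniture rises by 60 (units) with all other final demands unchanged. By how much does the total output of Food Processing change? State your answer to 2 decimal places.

Δx_2 = 23.08

I − A =
  [   1.00    -0.40]
  [  -0.25     0.75]
det(I−A) = (1.00)(0.75) − (-0.40)(-0.25) = 0.6500
adj(I−A) = [[0.75, 0.40], [0.25, 1.00]]
(I − A)⁻¹ = adj(I−A) / det(I−A) ≈
  [   1.1538     0.6154]
  [   0.3846     1.5385]
Δx = (I − A)⁻¹ Δd with Δd having +60 in the Furniture component and 0 elsewhere.
So Δx_2 = L_21 · (+60), where L_21 = adj(I−A)_21 / det(I−A) = 0.25 / 0.6500.
Δx_2 = 0.25 × (+60) / 0.6500 = 15.00 / 0.6500 ≈ 23.08.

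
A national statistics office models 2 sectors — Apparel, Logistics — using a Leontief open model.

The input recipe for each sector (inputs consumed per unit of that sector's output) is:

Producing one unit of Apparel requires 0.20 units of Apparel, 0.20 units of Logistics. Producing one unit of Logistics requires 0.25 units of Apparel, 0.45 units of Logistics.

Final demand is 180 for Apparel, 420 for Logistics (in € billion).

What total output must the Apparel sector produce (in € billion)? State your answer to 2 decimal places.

x_A = 523.08

I − A =
  [   0.80    -0.25]
  [  -0.20     0.55]
det(I−A) = (0.80)(0.55) − (-0.25)(-0.20) = 0.3900
adj(I−A) = [[0.55, 0.25], [0.20, 0.80]]
(I − A)⁻¹ = adj(I−A) / det(I−A) ≈
  [   1.4103     0.6410]
  [   0.5128     2.0513]
x = (I − A)⁻¹ d = adj(I−A)·d / det(I−A), with det(I−A) = 0.3900:
  x_A = (0.55·180 + 0.25·420) / 0.3900 = 204.00 / 0.3900 ≈ 523.08
  x_L = (0.20·180 + 0.80·420) / 0.3900 = 372.00 / 0.3900 ≈ 953.85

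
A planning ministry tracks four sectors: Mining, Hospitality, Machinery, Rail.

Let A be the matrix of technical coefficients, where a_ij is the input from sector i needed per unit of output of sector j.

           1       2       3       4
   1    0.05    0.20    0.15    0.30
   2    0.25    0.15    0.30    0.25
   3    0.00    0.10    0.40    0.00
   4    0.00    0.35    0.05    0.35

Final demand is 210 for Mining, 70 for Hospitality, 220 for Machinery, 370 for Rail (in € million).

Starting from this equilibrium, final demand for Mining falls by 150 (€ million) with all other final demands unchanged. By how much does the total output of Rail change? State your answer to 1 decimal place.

I − A =
  [   0.95    -0.20    -0.15    -0.30]
  [  -0.25     0.85    -0.30    -0.25]
  [   0.00    -0.10     0.60     0.00]
  [   0.00    -0.35    -0.05     0.65]
Compute the cofactors C_ij = (−1)^(i+j)·(3×3 minor ij) of I−A; the adjugate is their transpose:
adj(I−A) = Cᵀ =
  [ 0.25825   0.15225   0.15550   0.17775]
  [ 0.09750   0.37050   0.22525   0.18750]
  [ 0.01625   0.06175   0.38300   0.03125]
  [ 0.05375   0.20425   0.15075   0.42225]
det(I−A) = Σ_j (I−A)_1j·C_1j = (0.95)(0.25825) + (-0.20)(0.09750) + (-0.15)(0.01625) + (-0.30)(0.05375) = 0.207275
(I − A)⁻¹ = adj(I−A) / det(I−A) ≈
  [   1.2459     0.7345     0.7502     0.8576]
  [   0.4704     1.7875     1.0867     0.9046]
  [   0.0784     0.2979     1.8478     0.1508]
  [   0.2593     0.9854     0.7273     2.0371]
Δx = (I − A)⁻¹ Δd with Δd having -150 in the Mining component and 0 elsewhere.
So Δx_4 = L_41 · (-150), where L_41 = adj(I−A)_41 / det(I−A) = 0.05375 / 0.207275.
Δx_4 = 0.05375 × (-150) / 0.207275 = -8.0625 / 0.207275 ≈ -38.9.

Δx_4 = -38.9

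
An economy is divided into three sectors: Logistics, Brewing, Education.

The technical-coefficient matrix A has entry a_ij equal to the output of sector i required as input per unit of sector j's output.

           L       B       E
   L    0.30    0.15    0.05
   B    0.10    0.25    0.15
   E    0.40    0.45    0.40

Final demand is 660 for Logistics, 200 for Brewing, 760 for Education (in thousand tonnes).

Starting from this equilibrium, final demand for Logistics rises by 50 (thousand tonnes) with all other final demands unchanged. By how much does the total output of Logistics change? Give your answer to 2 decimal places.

Δx_L = 82.26

I − A =
  [   0.70    -0.15    -0.05]
  [  -0.10     0.75    -0.15]
  [  -0.40    -0.45     0.60]
Cofactors of I−A, C_ij = (−1)^(i+j)·(minor ij) (rows/columns in the sector order above):
  C_11 = (0.75)(0.60) − (-0.15)(-0.45) = 0.3825
  C_12 = −[(-0.10)(0.60) − (-0.15)(-0.40)] = 0.1200
  C_13 = (-0.10)(-0.45) − (0.75)(-0.40) = 0.3450
  C_21 = −[(-0.15)(0.60) − (-0.05)(-0.45)] = 0.1125
  C_22 = (0.70)(0.60) − (-0.05)(-0.40) = 0.4000
  C_23 = −[(0.70)(-0.45) − (-0.15)(-0.40)] = 0.3750
  C_31 = (-0.15)(-0.15) − (-0.05)(0.75) = 0.0600
  C_32 = −[(0.70)(-0.15) − (-0.05)(-0.10)] = 0.1100
  C_33 = (0.70)(0.75) − (-0.15)(-0.10) = 0.5100
det(I−A) = Σ_j (I−A)_1j·C_1j = (0.70)(0.3825) + (-0.15)(0.1200) + (-0.05)(0.3450) = 0.2325
adj(I−A) = Cᵀ =
  [ 0.3825   0.1125   0.0600]
  [ 0.1200   0.4000   0.1100]
  [ 0.3450   0.3750   0.5100]
(I − A)⁻¹ = adj(I−A) / det(I−A) ≈
  [   1.6452     0.4839     0.2581]
  [   0.5161     1.7204     0.4731]
  [   1.4839     1.6129     2.1935]
Δx = (I − A)⁻¹ Δd with Δd having +50 in the Logistics component and 0 elsewhere.
So Δx_L = L_LL · (+50), where L_LL = adj(I−A)_LL / det(I−A) = 0.3825 / 0.2325.
Δx_L = 0.3825 × (+50) / 0.2325 = 19.125 / 0.2325 ≈ 82.26.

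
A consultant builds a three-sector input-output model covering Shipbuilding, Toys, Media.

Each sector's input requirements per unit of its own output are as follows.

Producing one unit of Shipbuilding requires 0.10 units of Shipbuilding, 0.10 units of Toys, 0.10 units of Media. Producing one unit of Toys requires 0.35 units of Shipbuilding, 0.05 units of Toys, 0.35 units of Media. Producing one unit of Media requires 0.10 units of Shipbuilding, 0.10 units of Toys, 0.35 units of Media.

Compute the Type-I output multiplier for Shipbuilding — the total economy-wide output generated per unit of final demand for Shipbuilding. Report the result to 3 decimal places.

I − A =
  [   0.90    -0.35    -0.10]
  [  -0.10     0.95    -0.10]
  [  -0.10    -0.35     0.65]
Cofactors of I−A, C_ij = (−1)^(i+j)·(minor ij) (rows/columns in the sector order above):
  C_11 = (0.95)(0.65) − (-0.10)(-0.35) = 0.5825
  C_12 = −[(-0.10)(0.65) − (-0.10)(-0.10)] = 0.0750
  C_13 = (-0.10)(-0.35) − (0.95)(-0.10) = 0.1300
  C_21 = −[(-0.35)(0.65) − (-0.10)(-0.35)] = 0.2625
  C_22 = (0.90)(0.65) − (-0.10)(-0.10) = 0.5750
  C_23 = −[(0.90)(-0.35) − (-0.35)(-0.10)] = 0.3500
  C_31 = (-0.35)(-0.10) − (-0.10)(0.95) = 0.1300
  C_32 = −[(0.90)(-0.10) − (-0.10)(-0.10)] = 0.1000
  C_33 = (0.90)(0.95) − (-0.35)(-0.10) = 0.8200
det(I−A) = Σ_j (I−A)_1j·C_1j = (0.90)(0.5825) + (-0.35)(0.0750) + (-0.10)(0.1300) = 0.4850
adj(I−A) = Cᵀ =
  [ 0.5825   0.2625   0.1300]
  [ 0.0750   0.5750   0.1000]
  [ 0.1300   0.3500   0.8200]
(I − A)⁻¹ = adj(I−A) / det(I−A) ≈
  [   1.2010     0.5412     0.2680]
  [   0.1546     1.1856     0.2062]
  [   0.2680     0.7216     1.6907]
The output multiplier for sector j is the column-j sum of the Leontief inverse (I − A)⁻¹ = adj(I−A) / det(I−A).
Column 1 of adj(I−A): (0.5825, 0.0750, 0.1300); det(I−A) = 0.4850.
m_1 = (0.5825 + 0.0750 + 0.1300) / 0.4850 = 0.7875 / 0.4850 ≈ 1.624.

m_1 = 1.624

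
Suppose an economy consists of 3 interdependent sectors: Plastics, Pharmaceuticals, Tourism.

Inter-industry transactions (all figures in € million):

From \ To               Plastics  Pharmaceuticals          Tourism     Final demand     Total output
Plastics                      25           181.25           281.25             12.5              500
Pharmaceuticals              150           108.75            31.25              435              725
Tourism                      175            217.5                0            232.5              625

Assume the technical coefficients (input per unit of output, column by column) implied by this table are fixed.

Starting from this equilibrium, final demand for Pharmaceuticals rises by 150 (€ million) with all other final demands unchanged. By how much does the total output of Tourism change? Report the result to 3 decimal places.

Δx_3 = 103.568

Technical coefficients a_ij = z_ij / X_j:
  a_11 = 25/500 = 0.05, a_21 = 150/500 = 0.30, a_31 = 175/500 = 0.35
  a_12 = 181.25/725 = 0.25, a_22 = 108.75/725 = 0.15, a_32 = 217.5/725 = 0.30
  a_13 = 281.25/625 = 0.45, a_23 = 31.25/625 = 0.05, a_33 = 0/625 = 0.00
I − A =
  [   0.95    -0.25    -0.45]
  [  -0.30     0.85    -0.05]
  [  -0.35    -0.30     1.00]
Cofactors of I−A, C_ij = (−1)^(i+j)·(minor ij) (rows/columns in the sector order above):
  C_11 = (0.85)(1.00) − (-0.05)(-0.30) = 0.8350
  C_12 = −[(-0.30)(1.00) − (-0.05)(-0.35)] = 0.3175
  C_13 = (-0.30)(-0.30) − (0.85)(-0.35) = 0.3875
  C_21 = −[(-0.25)(1.00) − (-0.45)(-0.30)] = 0.3850
  C_22 = (0.95)(1.00) − (-0.45)(-0.35) = 0.7925
  C_23 = −[(0.95)(-0.30) − (-0.25)(-0.35)] = 0.3725
  C_31 = (-0.25)(-0.05) − (-0.45)(0.85) = 0.3950
  C_32 = −[(0.95)(-0.05) − (-0.45)(-0.30)] = 0.1825
  C_33 = (0.95)(0.85) − (-0.25)(-0.30) = 0.7325
det(I−A) = Σ_j (I−A)_1j·C_1j = (0.95)(0.8350) + (-0.25)(0.3175) + (-0.45)(0.3875) = 0.5395
adj(I−A) = Cᵀ =
  [ 0.8350   0.3850   0.3950]
  [ 0.3175   0.7925   0.1825]
  [ 0.3875   0.3725   0.7325]
(I − A)⁻¹ = adj(I−A) / det(I−A) ≈
  [   1.5477     0.7136     0.7322]
  [   0.5885     1.4690     0.3383]
  [   0.7183     0.6905     1.3577]
Δx = (I − A)⁻¹ Δd with Δd having +150 in the Pharmaceuticals component and 0 elsewhere.
So Δx_3 = L_32 · (+150), where L_32 = adj(I−A)_32 / det(I−A) = 0.3725 / 0.5395.
Δx_3 = 0.3725 × (+150) / 0.5395 = 55.875 / 0.5395 ≈ 103.568.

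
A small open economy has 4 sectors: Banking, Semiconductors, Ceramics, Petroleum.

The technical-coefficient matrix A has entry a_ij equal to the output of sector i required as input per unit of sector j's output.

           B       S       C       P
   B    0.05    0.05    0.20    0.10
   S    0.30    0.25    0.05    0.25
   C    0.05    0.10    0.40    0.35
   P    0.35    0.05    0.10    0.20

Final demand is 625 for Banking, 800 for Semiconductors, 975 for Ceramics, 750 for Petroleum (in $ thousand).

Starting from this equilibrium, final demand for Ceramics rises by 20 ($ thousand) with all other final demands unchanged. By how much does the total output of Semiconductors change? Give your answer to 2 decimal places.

I − A =
  [   0.95    -0.05    -0.20    -0.10]
  [  -0.30     0.75    -0.05    -0.25]
  [  -0.05    -0.10     0.60    -0.35]
  [  -0.35    -0.05    -0.10     0.80]
Compute the cofactors C_ij = (−1)^(i+j)·(3×3 minor ij) of I−A; the adjugate is their transpose:
adj(I−A) = Cᵀ =
  [ 0.318875   0.045750   0.128500   0.110375]
  [ 0.195375   0.368750   0.128500   0.195875]
  [ 0.159250   0.097500   0.514000   0.275250]
  [ 0.171625   0.055250   0.128500   0.400125]
det(I−A) = Σ_j (I−A)_1j·C_1j = (0.95)(0.318875) + (-0.05)(0.195375) + (-0.20)(0.159250) + (-0.10)(0.171625) = 0.24415
(I − A)⁻¹ = adj(I−A) / det(I−A) ≈
  [   1.3061     0.1874     0.5263     0.4521]
  [   0.8002     1.5103     0.5263     0.8023]
  [   0.6523     0.3993     2.1053     1.1274]
  [   0.7029     0.2263     0.5263     1.6388]
Δx = (I − A)⁻¹ Δd with Δd having +20 in the Ceramics component and 0 elsewhere.
So Δx_S = L_SC · (+20), where L_SC = adj(I−A)_SC / det(I−A) = 0.128500 / 0.24415.
Δx_S = 0.128500 × (+20) / 0.24415 = 2.57 / 0.24415 ≈ 10.53.

Δx_S = 10.53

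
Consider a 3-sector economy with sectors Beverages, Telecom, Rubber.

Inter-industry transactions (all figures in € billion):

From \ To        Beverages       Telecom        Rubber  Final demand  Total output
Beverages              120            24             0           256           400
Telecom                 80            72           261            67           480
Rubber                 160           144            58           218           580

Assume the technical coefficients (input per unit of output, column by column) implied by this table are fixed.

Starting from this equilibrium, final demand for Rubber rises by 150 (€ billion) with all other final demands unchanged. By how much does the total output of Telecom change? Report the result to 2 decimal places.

Δx_2 = 111.70

Technical coefficients a_ij = z_ij / X_j:
  a_11 = 120/400 = 0.30, a_21 = 80/400 = 0.20, a_31 = 160/400 = 0.40
  a_12 = 24/480 = 0.05, a_22 = 72/480 = 0.15, a_32 = 144/480 = 0.30
  a_13 = 0/580 = 0.00, a_23 = 261/580 = 0.45, a_33 = 58/580 = 0.10
I − A =
  [   0.70    -0.05     0.00]
  [  -0.20     0.85    -0.45]
  [  -0.40    -0.30     0.90]
Cofactors of I−A, C_ij = (−1)^(i+j)·(minor ij) (rows/columns in the sector order above):
  C_11 = (0.85)(0.90) − (-0.45)(-0.30) = 0.6300
  C_12 = −[(-0.20)(0.90) − (-0.45)(-0.40)] = 0.3600
  C_13 = (-0.20)(-0.30) − (0.85)(-0.40) = 0.4000
  C_21 = −[(-0.05)(0.90) − (0.00)(-0.30)] = 0.0450
  C_22 = (0.70)(0.90) − (0.00)(-0.40) = 0.6300
  C_23 = −[(0.70)(-0.30) − (-0.05)(-0.40)] = 0.2300
  C_31 = (-0.05)(-0.45) − (0.00)(0.85) = 0.0225
  C_32 = −[(0.70)(-0.45) − (0.00)(-0.20)] = 0.3150
  C_33 = (0.70)(0.85) − (-0.05)(-0.20) = 0.5850
det(I−A) = Σ_j (I−A)_1j·C_1j = (0.70)(0.6300) + (-0.05)(0.3600) + (0.00)(0.4000) = 0.4230
adj(I−A) = Cᵀ =
  [ 0.6300   0.0450   0.0225]
  [ 0.3600   0.6300   0.3150]
  [ 0.4000   0.2300   0.5850]
(I − A)⁻¹ = adj(I−A) / det(I−A) ≈
  [   1.4894     0.1064     0.0532]
  [   0.8511     1.4894     0.7447]
  [   0.9456     0.5437     1.3830]
Δx = (I − A)⁻¹ Δd with Δd having +150 in the Rubber component and 0 elsewhere.
So Δx_2 = L_23 · (+150), where L_23 = adj(I−A)_23 / det(I−A) = 0.3150 / 0.4230.
Δx_2 = 0.3150 × (+150) / 0.4230 = 47.25 / 0.4230 ≈ 111.70.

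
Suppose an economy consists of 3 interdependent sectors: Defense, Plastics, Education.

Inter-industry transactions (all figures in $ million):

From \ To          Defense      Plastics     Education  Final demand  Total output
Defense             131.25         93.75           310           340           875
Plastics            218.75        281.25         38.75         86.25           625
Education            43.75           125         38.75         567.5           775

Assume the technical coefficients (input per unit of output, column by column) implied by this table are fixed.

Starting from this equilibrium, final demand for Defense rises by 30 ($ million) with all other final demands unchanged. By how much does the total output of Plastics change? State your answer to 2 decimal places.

Δx_2 = 19.53

Technical coefficients a_ij = z_ij / X_j:
  a_11 = 131.25/875 = 0.15, a_21 = 218.75/875 = 0.25, a_31 = 43.75/875 = 0.05
  a_12 = 93.75/625 = 0.15, a_22 = 281.25/625 = 0.45, a_32 = 125/625 = 0.20
  a_13 = 310/775 = 0.40, a_23 = 38.75/775 = 0.05, a_33 = 38.75/775 = 0.05
I − A =
  [   0.85    -0.15    -0.40]
  [  -0.25     0.55    -0.05]
  [  -0.05    -0.20     0.95]
Cofactors of I−A, C_ij = (−1)^(i+j)·(minor ij) (rows/columns in the sector order above):
  C_11 = (0.55)(0.95) − (-0.05)(-0.20) = 0.5125
  C_12 = −[(-0.25)(0.95) − (-0.05)(-0.05)] = 0.2400
  C_13 = (-0.25)(-0.20) − (0.55)(-0.05) = 0.0775
  C_21 = −[(-0.15)(0.95) − (-0.40)(-0.20)] = 0.2225
  C_22 = (0.85)(0.95) − (-0.40)(-0.05) = 0.7875
  C_23 = −[(0.85)(-0.20) − (-0.15)(-0.05)] = 0.1775
  C_31 = (-0.15)(-0.05) − (-0.40)(0.55) = 0.2275
  C_32 = −[(0.85)(-0.05) − (-0.40)(-0.25)] = 0.1425
  C_33 = (0.85)(0.55) − (-0.15)(-0.25) = 0.4300
det(I−A) = Σ_j (I−A)_1j·C_1j = (0.85)(0.5125) + (-0.15)(0.2400) + (-0.40)(0.0775) = 0.368625
adj(I−A) = Cᵀ =
  [ 0.5125   0.2225   0.2275]
  [ 0.2400   0.7875   0.1425]
  [ 0.0775   0.1775   0.4300]
(I − A)⁻¹ = adj(I−A) / det(I−A) ≈
  [   1.3903     0.6036     0.6172]
  [   0.6511     2.1363     0.3866]
  [   0.2102     0.4815     1.1665]
Δx = (I − A)⁻¹ Δd with Δd having +30 in the Defense component and 0 elsewhere.
So Δx_2 = L_21 · (+30), where L_21 = adj(I−A)_21 / det(I−A) = 0.2400 / 0.368625.
Δx_2 = 0.2400 × (+30) / 0.368625 = 7.20 / 0.368625 ≈ 19.53.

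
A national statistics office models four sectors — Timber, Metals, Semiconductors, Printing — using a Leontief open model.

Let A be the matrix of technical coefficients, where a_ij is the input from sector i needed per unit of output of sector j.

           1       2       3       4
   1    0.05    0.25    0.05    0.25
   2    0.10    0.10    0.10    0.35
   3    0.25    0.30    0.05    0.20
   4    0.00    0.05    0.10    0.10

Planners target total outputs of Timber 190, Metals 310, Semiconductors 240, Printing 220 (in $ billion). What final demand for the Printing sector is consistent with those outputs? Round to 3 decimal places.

d_4 = 158.500

I − A =
  [   0.95    -0.25    -0.05    -0.25]
  [  -0.10     0.90    -0.10    -0.35]
  [  -0.25    -0.30     0.95    -0.20]
  [   0.00    -0.05    -0.10     0.90]
d = (I − A) x:
  d_1 = (+0.95)·190 + (-0.25)·310 + (-0.05)·240 + (-0.25)·220 = 36.000
  d_2 = (-0.10)·190 + (+0.90)·310 + (-0.10)·240 + (-0.35)·220 = 159.000
  d_3 = (-0.25)·190 + (-0.30)·310 + (+0.95)·240 + (-0.20)·220 = 43.500
  d_4 = (+0.00)·190 + (-0.05)·310 + (-0.10)·240 + (+0.90)·220 = 158.500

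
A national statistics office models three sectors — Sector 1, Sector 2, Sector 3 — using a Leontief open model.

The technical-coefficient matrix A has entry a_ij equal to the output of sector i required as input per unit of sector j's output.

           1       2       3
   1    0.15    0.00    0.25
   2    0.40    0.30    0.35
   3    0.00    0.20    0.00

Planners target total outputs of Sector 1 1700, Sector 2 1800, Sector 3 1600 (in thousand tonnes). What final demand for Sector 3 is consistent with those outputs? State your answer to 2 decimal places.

I − A =
  [   0.85     0.00    -0.25]
  [  -0.40     0.70    -0.35]
  [   0.00    -0.20     1.00]
d = (I − A) x:
  d_1 = (+0.85)·1700 + (+0.00)·1800 + (-0.25)·1600 = 1045.00
  d_2 = (-0.40)·1700 + (+0.70)·1800 + (-0.35)·1600 = 20.00
  d_3 = (+0.00)·1700 + (-0.20)·1800 + (+1.00)·1600 = 1240.00

d_3 = 1240.00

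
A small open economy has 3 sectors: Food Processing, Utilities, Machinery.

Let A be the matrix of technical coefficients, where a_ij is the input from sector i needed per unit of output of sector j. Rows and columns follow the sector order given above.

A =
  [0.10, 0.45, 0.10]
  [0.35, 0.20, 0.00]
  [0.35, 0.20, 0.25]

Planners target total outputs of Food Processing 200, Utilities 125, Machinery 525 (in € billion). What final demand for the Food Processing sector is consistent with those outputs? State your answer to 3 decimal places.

I − A =
  [   0.90    -0.45    -0.10]
  [  -0.35     0.80     0.00]
  [  -0.35    -0.20     0.75]
d = (I − A) x:
  d_1 = (+0.90)·200 + (-0.45)·125 + (-0.10)·525 = 71.250
  d_2 = (-0.35)·200 + (+0.80)·125 + (+0.00)·525 = 30.000
  d_3 = (-0.35)·200 + (-0.20)·125 + (+0.75)·525 = 298.750

d_1 = 71.250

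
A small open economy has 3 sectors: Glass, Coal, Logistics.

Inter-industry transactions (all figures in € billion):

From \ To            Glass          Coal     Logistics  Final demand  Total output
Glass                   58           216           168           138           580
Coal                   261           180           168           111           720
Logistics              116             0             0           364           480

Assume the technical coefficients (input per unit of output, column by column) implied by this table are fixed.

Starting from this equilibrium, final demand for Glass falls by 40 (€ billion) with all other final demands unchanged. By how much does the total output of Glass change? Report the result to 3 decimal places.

Δx_1 = -64.309

Technical coefficients a_ij = z_ij / X_j:
  a_11 = 58/580 = 0.10, a_21 = 261/580 = 0.45, a_31 = 116/580 = 0.20
  a_12 = 216/720 = 0.30, a_22 = 180/720 = 0.25, a_32 = 0/720 = 0.00
  a_13 = 168/480 = 0.35, a_23 = 168/480 = 0.35, a_33 = 0/480 = 0.00
I − A =
  [   0.90    -0.30    -0.35]
  [  -0.45     0.75    -0.35]
  [  -0.20     0.00     1.00]
Cofactors of I−A, C_ij = (−1)^(i+j)·(minor ij) (rows/columns in the sector order above):
  C_11 = (0.75)(1.00) − (-0.35)(0.00) = 0.7500
  C_12 = −[(-0.45)(1.00) − (-0.35)(-0.20)] = 0.5200
  C_13 = (-0.45)(0.00) − (0.75)(-0.20) = 0.1500
  C_21 = −[(-0.30)(1.00) − (-0.35)(0.00)] = 0.3000
  C_22 = (0.90)(1.00) − (-0.35)(-0.20) = 0.8300
  C_23 = −[(0.90)(0.00) − (-0.30)(-0.20)] = 0.0600
  C_31 = (-0.30)(-0.35) − (-0.35)(0.75) = 0.3675
  C_32 = −[(0.90)(-0.35) − (-0.35)(-0.45)] = 0.4725
  C_33 = (0.90)(0.75) − (-0.30)(-0.45) = 0.5400
det(I−A) = Σ_j (I−A)_1j·C_1j = (0.90)(0.7500) + (-0.30)(0.5200) + (-0.35)(0.1500) = 0.4665
adj(I−A) = Cᵀ =
  [ 0.7500   0.3000   0.3675]
  [ 0.5200   0.8300   0.4725]
  [ 0.1500   0.0600   0.5400]
(I − A)⁻¹ = adj(I−A) / det(I−A) ≈
  [   1.6077     0.6431     0.7878]
  [   1.1147     1.7792     1.0129]
  [   0.3215     0.1286     1.1576]
Δx = (I − A)⁻¹ Δd with Δd having -40 in the Glass component and 0 elsewhere.
So Δx_1 = L_11 · (-40), where L_11 = adj(I−A)_11 / det(I−A) = 0.7500 / 0.4665.
Δx_1 = 0.7500 × (-40) / 0.4665 = -30.00 / 0.4665 ≈ -64.309.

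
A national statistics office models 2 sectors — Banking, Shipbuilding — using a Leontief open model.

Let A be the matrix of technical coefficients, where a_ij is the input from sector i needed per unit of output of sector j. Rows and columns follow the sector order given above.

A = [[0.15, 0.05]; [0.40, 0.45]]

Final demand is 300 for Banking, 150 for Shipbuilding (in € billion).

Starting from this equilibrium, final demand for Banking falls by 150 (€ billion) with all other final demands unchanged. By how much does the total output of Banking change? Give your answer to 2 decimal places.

Δx_1 = -184.36

I − A =
  [   0.85    -0.05]
  [  -0.40     0.55]
det(I−A) = (0.85)(0.55) − (-0.05)(-0.40) = 0.4475
adj(I−A) = [[0.55, 0.05], [0.40, 0.85]]
(I − A)⁻¹ = adj(I−A) / det(I−A) ≈
  [   1.2291     0.1117]
  [   0.8939     1.8994]
Δx = (I − A)⁻¹ Δd with Δd having -150 in the Banking component and 0 elsewhere.
So Δx_1 = L_11 · (-150), where L_11 = adj(I−A)_11 / det(I−A) = 0.55 / 0.4475.
Δx_1 = 0.55 × (-150) / 0.4475 = -82.50 / 0.4475 ≈ -184.36.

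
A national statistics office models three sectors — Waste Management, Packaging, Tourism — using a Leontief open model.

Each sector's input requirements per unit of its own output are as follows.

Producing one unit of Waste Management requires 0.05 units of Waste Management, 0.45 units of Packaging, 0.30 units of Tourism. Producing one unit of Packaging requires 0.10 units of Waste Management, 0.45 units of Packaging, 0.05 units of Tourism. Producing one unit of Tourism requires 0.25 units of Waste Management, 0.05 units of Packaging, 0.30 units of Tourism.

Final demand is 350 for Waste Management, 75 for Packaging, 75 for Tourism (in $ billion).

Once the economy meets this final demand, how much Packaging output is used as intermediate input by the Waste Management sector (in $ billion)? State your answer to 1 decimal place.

I − A =
  [   0.95    -0.10    -0.25]
  [  -0.45     0.55    -0.05]
  [  -0.30    -0.05     0.70]
Cofactors of I−A, C_ij = (−1)^(i+j)·(minor ij) (rows/columns in the sector order above):
  C_11 = (0.55)(0.70) − (-0.05)(-0.05) = 0.3825
  C_12 = −[(-0.45)(0.70) − (-0.05)(-0.30)] = 0.3300
  C_13 = (-0.45)(-0.05) − (0.55)(-0.30) = 0.1875
  C_21 = −[(-0.10)(0.70) − (-0.25)(-0.05)] = 0.0825
  C_22 = (0.95)(0.70) − (-0.25)(-0.30) = 0.5900
  C_23 = −[(0.95)(-0.05) − (-0.10)(-0.30)] = 0.0775
  C_31 = (-0.10)(-0.05) − (-0.25)(0.55) = 0.1425
  C_32 = −[(0.95)(-0.05) − (-0.25)(-0.45)] = 0.1600
  C_33 = (0.95)(0.55) − (-0.10)(-0.45) = 0.4775
det(I−A) = Σ_j (I−A)_1j·C_1j = (0.95)(0.3825) + (-0.10)(0.3300) + (-0.25)(0.1875) = 0.2835
adj(I−A) = Cᵀ =
  [ 0.3825   0.0825   0.1425]
  [ 0.3300   0.5900   0.1600]
  [ 0.1875   0.0775   0.4775]
(I − A)⁻¹ = adj(I−A) / det(I−A) ≈
  [   1.3492     0.2910     0.5026]
  [   1.1640     2.0811     0.5644]
  [   0.6614     0.2734     1.6843]
First solve x = (I − A)⁻¹ d = adj(I−A)·d / det(I−A); in particular x_1 = (0.3825·350 + 0.0825·75 + 0.1425·75) / 0.2835 = 150.75 / 0.2835 ≈ 531.746.
Intermediate flow from 2 to 1: z_21 = a_21 · x_1 = 0.45 × 150.75 / 0.2835 = 67.8375 / 0.2835 ≈ 239.3.

z_21 = 239.3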